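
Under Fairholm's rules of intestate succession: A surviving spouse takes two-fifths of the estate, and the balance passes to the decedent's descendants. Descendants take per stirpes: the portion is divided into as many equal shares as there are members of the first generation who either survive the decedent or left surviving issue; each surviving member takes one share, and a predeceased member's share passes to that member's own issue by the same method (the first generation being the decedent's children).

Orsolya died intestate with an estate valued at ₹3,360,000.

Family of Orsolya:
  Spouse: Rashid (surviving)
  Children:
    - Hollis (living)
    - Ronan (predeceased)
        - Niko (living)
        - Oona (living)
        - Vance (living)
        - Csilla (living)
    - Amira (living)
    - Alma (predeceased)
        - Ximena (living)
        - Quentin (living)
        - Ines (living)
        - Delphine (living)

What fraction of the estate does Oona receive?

Rashid takes two-fifths of ₹3,360,000 = ₹1,344,000. The remaining ₹2,016,000 passes to the descendants.
The descendants' portion (₹2,016,000) is divided into 4 shares of ₹504,000: Hollis and Amira each take ₹504,000; Ronan's ₹504,000 share passes to Ronan's issue; Alma's ₹504,000 share passes to Alma's issue.
Ronan's share (₹504,000) is divided into 4 shares of ₹126,000: Niko, Oona, Vance, and Csilla each take ₹126,000.
Alma's share (₹504,000) is divided into 4 shares of ₹126,000: Ximena, Quentin, Ines, and Delphine each take ₹126,000.

Oona receives 3/80 of the estate.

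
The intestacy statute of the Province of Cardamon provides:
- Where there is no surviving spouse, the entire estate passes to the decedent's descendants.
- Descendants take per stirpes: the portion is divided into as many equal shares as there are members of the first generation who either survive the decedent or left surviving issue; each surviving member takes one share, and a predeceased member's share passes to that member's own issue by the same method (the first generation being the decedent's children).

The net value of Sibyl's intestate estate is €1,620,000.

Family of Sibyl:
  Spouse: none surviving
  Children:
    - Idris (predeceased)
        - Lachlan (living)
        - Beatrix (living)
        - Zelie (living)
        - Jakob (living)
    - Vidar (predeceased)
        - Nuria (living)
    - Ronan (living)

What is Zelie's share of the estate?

Zelie receives €135,000.

The entire €1,620,000 passes to the descendants.
That amount (€1,620,000) is divided into 3 shares of €540,000: Ronan takes €540,000; Idris's €540,000 share passes to Idris's issue; Vidar's €540,000 share passes to Vidar's issue.
Idris's share (€540,000) is divided into 4 shares of €135,000: Lachlan, Beatrix, Zelie, and Jakob each take €135,000.
Vidar's share (€540,000) passes entirely to Nuria.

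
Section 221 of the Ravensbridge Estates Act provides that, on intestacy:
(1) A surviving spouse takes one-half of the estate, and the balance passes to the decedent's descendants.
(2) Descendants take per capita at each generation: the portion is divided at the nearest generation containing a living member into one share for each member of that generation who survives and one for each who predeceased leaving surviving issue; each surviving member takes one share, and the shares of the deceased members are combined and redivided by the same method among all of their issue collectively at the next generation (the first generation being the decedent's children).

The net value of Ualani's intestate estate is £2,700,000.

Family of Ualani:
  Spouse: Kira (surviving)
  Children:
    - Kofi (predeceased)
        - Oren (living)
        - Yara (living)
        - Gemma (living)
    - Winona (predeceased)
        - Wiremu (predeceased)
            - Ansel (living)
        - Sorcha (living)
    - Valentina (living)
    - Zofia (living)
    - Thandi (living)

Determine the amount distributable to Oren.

Oren receives £108,000.

Kira takes one-half of £2,700,000 = £1,350,000. The remaining £1,350,000 passes to the descendants.
The descendants' portion (£1,350,000) is divided at the children's generation into 5 shares of £270,000. Valentina, Zofia, and Thandi each take £270,000. The 2 shares of the deceased (Kofi and Winona) are combined into a pool of £540,000.
That pool (£540,000) is divided at the grandchildren's generation into 5 shares of £108,000. Oren, Yara, Gemma, and Sorcha each take £108,000. The remaining share for the deceased Wiremu (£108,000) is carried to the next generation.
That pool (£108,000) passes entirely to Ansel, the sole taker at the great-grandchildren's generation.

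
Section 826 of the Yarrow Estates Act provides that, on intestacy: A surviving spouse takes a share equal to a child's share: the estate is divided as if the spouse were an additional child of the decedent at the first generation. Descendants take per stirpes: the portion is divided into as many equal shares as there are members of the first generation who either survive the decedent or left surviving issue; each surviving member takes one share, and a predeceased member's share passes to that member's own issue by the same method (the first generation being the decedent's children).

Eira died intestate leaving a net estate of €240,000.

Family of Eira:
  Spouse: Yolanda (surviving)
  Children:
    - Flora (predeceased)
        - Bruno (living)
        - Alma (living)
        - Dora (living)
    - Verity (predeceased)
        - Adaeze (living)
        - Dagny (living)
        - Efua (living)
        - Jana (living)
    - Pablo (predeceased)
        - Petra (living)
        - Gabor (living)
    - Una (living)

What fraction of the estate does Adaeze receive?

The spouse counts as an additional share at the children's level, so there are 5 primary shares of €48,000. Yolanda takes one such share (€48,000).
The children's combined portion (€192,000) is divided into 4 shares of €48,000: Una takes €48,000; Flora's €48,000 share passes to Flora's issue; Verity's €48,000 share passes to Verity's issue; Pablo's €48,000 share passes to Pablo's issue.
Flora's share (€48,000) is divided into 3 shares of €16,000: Bruno, Alma, and Dora each take €16,000.
Verity's share (€48,000) is divided into 4 shares of €12,000: Adaeze, Dagny, Efua, and Jana each take €12,000.
Pablo's share (€48,000) is divided into 2 shares of €24,000: Petra and Gabor each take €24,000.

Adaeze receives 1/20 of the estate.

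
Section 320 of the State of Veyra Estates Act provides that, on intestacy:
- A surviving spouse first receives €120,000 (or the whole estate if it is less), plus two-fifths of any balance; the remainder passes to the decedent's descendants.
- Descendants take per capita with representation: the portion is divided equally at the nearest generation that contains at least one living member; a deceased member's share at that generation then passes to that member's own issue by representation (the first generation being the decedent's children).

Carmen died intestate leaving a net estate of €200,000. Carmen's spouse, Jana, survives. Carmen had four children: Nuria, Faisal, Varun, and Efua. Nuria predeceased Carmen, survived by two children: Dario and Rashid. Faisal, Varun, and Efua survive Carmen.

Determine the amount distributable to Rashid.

Jana first takes €120,000, leaving a balance of €80,000. Jana then takes two-fifths of the balance (€32,000), for a total of €152,000. The remaining €48,000 passes to the descendants.
The descendants' portion (€48,000) is divided into 4 shares of €12,000: Faisal, Varun, and Efua each take €12,000; Nuria's €12,000 share passes to Nuria's issue.
Nuria's share (€12,000) is divided into 2 shares of €6,000: Dario and Rashid each take €6,000.

Rashid receives €6,000.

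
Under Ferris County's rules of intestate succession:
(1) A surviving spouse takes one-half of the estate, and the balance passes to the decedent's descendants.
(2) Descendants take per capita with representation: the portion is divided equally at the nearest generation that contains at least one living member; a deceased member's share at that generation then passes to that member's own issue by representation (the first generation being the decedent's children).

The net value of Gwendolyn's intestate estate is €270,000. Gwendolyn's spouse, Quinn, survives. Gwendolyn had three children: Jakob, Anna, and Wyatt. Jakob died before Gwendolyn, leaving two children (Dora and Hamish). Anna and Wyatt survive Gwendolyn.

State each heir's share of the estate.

Quinn: €135,000; Dora: €22,500; Hamish: €22,500; Anna: €45,000; Wyatt: €45,000

Quinn takes one-half of €270,000 = €135,000. The remaining €135,000 passes to the descendants.
The descendants' portion (€135,000) is divided into 3 shares of €45,000: Anna and Wyatt each take €45,000; Jakob's €45,000 share passes to Jakob's issue.
Jakob's share (€45,000) is divided into 2 shares of €22,500: Dora and Hamish each take €22,500.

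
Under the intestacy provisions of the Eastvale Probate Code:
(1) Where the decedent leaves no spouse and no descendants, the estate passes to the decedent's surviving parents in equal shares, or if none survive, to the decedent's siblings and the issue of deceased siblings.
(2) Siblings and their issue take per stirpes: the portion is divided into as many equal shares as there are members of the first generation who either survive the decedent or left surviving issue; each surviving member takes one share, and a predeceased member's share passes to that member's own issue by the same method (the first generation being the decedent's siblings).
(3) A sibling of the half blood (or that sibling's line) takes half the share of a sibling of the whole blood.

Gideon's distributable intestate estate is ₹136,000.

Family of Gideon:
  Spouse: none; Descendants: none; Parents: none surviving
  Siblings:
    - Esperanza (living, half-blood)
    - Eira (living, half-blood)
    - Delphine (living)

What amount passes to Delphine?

The entire ₹136,000 passes to the siblings and their issue.
Counting each half-blood sibling's line as half a unit, there are 2 units in ₹136,000, so one unit is ₹68,000. Whole-blood lines (Delphine) take ₹68,000 each; half-blood lines (Esperanza and Eira) take ₹34,000 each.

Delphine receives ₹68,000.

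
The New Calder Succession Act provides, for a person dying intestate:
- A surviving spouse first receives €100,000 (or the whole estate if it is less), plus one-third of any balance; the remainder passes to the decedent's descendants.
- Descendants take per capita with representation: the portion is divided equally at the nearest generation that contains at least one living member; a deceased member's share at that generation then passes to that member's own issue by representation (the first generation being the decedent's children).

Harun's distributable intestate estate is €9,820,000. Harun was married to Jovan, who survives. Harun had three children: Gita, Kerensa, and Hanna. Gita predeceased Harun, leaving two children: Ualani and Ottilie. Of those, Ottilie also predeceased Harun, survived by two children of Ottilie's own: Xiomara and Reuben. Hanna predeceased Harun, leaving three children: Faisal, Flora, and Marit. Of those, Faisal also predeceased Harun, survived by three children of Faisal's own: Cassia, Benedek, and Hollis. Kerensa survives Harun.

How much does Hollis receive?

Hollis receives €240,000.

Jovan first takes €100,000, leaving a balance of €9,720,000. Jovan then takes one-third of the balance (€3,240,000), for a total of €3,340,000. The remaining €6,480,000 passes to the descendants.
The descendants' portion (€6,480,000) is divided into 3 shares of €2,160,000: Kerensa takes €2,160,000; Gita's €2,160,000 share passes to Gita's issue; Hanna's €2,160,000 share passes to Hanna's issue.
Gita's share (€2,160,000) is divided into 2 shares of €1,080,000: Ualani takes €1,080,000; Ottilie's €1,080,000 share passes to Ottilie's issue.
Ottilie's share (€1,080,000) is divided into 2 shares of €540,000: Xiomara and Reuben each take €540,000.
Hanna's share (€2,160,000) is divided into 3 shares of €720,000: Flora and Marit each take €720,000; Faisal's €720,000 share passes to Faisal's issue.
Faisal's share (€720,000) is divided into 3 shares of €240,000: Cassia, Benedek, and Hollis each take €240,000.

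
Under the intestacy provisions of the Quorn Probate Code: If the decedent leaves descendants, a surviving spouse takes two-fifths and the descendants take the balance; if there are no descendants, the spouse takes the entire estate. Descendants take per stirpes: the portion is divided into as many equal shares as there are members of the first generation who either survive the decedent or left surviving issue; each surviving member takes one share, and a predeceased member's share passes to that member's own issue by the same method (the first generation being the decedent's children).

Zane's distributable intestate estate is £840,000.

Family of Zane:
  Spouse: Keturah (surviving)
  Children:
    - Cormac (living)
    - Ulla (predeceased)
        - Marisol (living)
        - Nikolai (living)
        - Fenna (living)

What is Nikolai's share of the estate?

Keturah takes two-fifths of £840,000 = £336,000. The remaining £504,000 passes to the descendants.
The descendants' portion (£504,000) is divided into 2 shares of £252,000: Cormac takes £252,000; Ulla's £252,000 share passes to Ulla's issue.
Ulla's share (£252,000) is divided into 3 shares of £84,000: Marisol, Nikolai, and Fenna each take £84,000.

Nikolai receives £84,000.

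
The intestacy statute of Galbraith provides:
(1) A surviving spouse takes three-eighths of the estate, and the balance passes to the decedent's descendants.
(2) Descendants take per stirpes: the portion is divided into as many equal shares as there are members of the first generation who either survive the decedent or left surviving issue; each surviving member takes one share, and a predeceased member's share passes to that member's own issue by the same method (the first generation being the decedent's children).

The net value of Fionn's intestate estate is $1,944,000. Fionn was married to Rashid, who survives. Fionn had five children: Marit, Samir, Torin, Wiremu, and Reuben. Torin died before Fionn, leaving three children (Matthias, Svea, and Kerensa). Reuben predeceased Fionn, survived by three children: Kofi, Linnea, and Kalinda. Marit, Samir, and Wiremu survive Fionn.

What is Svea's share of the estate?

Rashid takes three-eighths of $1,944,000 = $729,000. The remaining $1,215,000 passes to the descendants.
The descendants' portion ($1,215,000) is divided into 5 shares of $243,000: Marit, Samir, and Wiremu each take $243,000; Torin's $243,000 share passes to Torin's issue; Reuben's $243,000 share passes to Reuben's issue.
Torin's share ($243,000) is divided into 3 shares of $81,000: Matthias, Svea, and Kerensa each take $81,000.
Reuben's share ($243,000) is divided into 3 shares of $81,000: Kofi, Linnea, and Kalinda each take $81,000.

Svea receives $81,000.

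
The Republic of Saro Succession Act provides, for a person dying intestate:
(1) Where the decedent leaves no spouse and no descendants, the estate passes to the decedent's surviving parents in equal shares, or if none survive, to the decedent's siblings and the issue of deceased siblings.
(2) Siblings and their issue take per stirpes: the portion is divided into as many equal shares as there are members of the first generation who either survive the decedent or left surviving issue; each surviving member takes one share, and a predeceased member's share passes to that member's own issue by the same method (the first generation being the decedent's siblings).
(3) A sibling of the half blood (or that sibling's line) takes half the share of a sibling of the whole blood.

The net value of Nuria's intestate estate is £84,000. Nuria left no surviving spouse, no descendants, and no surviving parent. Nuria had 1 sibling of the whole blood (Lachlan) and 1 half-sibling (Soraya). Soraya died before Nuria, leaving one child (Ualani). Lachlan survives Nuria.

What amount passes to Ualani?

Ualani receives £28,000.

The entire £84,000 passes to the siblings and their issue.
Counting each half-blood sibling's line as half a unit, there are 3/2 units in £84,000, so one unit is £56,000. Whole-blood lines (Lachlan) take £56,000 each; half-blood lines (Soraya) take £28,000 each.
Soraya's share (£28,000) passes entirely to Ualani.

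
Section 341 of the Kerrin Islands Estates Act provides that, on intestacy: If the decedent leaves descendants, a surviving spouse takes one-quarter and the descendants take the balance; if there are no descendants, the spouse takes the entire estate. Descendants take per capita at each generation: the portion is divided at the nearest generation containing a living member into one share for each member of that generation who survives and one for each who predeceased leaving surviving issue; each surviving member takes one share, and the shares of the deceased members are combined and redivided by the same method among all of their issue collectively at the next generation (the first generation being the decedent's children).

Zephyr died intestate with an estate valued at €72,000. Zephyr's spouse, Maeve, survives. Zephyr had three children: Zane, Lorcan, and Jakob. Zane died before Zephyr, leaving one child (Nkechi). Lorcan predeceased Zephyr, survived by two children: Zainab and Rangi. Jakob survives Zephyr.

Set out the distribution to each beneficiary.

Maeve takes one-quarter of €72,000 = €18,000. The remaining €54,000 passes to the descendants.
The descendants' portion (€54,000) is divided at the children's generation into 3 shares of €18,000. Jakob takes €18,000. The 2 shares of the deceased (Zane and Lorcan) are combined into a pool of €36,000.
That pool (€36,000) is divided at the grandchildren's generation equally among Nkechi, Zainab, and Rangi: €12,000 each.

Maeve: €18,000; Nkechi: €12,000; Zainab: €12,000; Rangi: €12,000; Jakob: €18,000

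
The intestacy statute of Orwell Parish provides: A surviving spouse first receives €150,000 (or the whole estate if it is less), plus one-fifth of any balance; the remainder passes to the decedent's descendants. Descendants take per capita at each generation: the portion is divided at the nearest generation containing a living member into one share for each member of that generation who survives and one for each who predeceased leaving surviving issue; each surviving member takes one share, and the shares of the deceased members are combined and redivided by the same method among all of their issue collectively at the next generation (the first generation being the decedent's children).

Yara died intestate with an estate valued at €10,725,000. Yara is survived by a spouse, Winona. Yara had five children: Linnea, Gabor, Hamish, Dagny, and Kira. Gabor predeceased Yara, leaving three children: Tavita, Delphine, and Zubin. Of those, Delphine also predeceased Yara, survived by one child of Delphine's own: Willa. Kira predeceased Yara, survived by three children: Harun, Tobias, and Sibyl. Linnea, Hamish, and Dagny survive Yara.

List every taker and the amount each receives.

Winona: €2,265,000; Linnea: €1,692,000; Tavita: €564,000; Willa: €564,000; Zubin: €564,000; Hamish: €1,692,000; Dagny: €1,692,000; Harun: €564,000; Tobias: €564,000; Sibyl: €564,000

Winona first takes €150,000, leaving a balance of €10,575,000. Winona then takes one-fifth of the balance (€2,115,000), for a total of €2,265,000. The remaining €8,460,000 passes to the descendants.
The descendants' portion (€8,460,000) is divided at the children's generation into 5 shares of €1,692,000. Linnea, Hamish, and Dagny each take €1,692,000. The 2 shares of the deceased (Gabor and Kira) are combined into a pool of €3,384,000.
That pool (€3,384,000) is divided at the grandchildren's generation into 6 shares of €564,000. Tavita, Zubin, Harun, Tobias, and Sibyl each take €564,000. The remaining share for the deceased Delphine (€564,000) is carried to the next generation.
That pool (€564,000) passes entirely to Willa, the sole taker at the great-grandchildren's generation.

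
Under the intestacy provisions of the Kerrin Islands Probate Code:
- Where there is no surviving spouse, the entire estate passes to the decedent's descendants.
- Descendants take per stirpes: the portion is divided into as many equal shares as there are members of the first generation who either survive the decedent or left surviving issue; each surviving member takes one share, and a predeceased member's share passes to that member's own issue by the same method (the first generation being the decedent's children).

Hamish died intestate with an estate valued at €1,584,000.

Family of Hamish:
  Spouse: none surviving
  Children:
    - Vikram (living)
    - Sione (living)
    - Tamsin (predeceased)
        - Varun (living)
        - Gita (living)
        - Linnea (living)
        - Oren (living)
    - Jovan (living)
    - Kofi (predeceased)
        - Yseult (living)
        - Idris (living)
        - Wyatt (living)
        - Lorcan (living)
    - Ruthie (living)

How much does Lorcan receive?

The entire €1,584,000 passes to the descendants.
That amount (€1,584,000) is divided into 6 shares of €264,000: Vikram, Sione, Jovan, and Ruthie each take €264,000; Tamsin's €264,000 share passes to Tamsin's issue; Kofi's €264,000 share passes to Kofi's issue.
Tamsin's share (€264,000) is divided into 4 shares of €66,000: Varun, Gita, Linnea, and Oren each take €66,000.
Kofi's share (€264,000) is divided into 4 shares of €66,000: Yseult, Idris, Wyatt, and Lorcan each take €66,000.

Lorcan receives €66,000.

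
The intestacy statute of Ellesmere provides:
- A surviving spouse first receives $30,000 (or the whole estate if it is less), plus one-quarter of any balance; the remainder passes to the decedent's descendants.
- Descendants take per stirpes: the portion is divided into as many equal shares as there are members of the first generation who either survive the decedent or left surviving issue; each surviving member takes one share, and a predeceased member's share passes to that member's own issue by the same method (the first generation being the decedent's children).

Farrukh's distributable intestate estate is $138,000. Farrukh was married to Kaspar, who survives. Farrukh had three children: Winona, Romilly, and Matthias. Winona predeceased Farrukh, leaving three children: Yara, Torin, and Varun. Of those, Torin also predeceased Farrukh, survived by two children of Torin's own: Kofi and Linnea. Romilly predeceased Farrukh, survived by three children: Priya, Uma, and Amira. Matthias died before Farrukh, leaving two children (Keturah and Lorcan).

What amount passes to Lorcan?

Lorcan receives $13,500.

Kaspar first takes $30,000, leaving a balance of $108,000. Kaspar then takes one-quarter of the balance ($27,000), for a total of $57,000. The remaining $81,000 passes to the descendants.
The descendants' portion ($81,000) is divided into 3 shares of $27,000: Winona's $27,000 share passes to Winona's issue; Romilly's $27,000 share passes to Romilly's issue; Matthias's $27,000 share passes to Matthias's issue.
Winona's share ($27,000) is divided into 3 shares of $9,000: Yara and Varun each take $9,000; Torin's $9,000 share passes to Torin's issue.
Torin's share ($9,000) is divided into 2 shares of $4,500: Kofi and Linnea each take $4,500.
Romilly's share ($27,000) is divided into 3 shares of $9,000: Priya, Uma, and Amira each take $9,000.
Matthias's share ($27,000) is divided into 2 shares of $13,500: Keturah and Lorcan each take $13,500.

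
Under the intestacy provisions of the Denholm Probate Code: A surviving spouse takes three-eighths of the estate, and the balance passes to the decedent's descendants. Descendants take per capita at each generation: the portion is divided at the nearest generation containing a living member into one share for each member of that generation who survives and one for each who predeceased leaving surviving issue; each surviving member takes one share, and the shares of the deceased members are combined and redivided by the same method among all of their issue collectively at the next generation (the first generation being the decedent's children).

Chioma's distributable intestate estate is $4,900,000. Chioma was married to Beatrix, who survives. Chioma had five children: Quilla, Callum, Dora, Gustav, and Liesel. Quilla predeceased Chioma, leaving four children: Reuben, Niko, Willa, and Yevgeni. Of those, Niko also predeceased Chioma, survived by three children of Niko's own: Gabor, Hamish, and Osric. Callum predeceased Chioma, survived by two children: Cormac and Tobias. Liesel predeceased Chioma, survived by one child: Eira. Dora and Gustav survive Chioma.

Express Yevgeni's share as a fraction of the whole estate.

Beatrix takes three-eighths of $4,900,000 = $1,837,500. The remaining $3,062,500 passes to the descendants.
The descendants' portion ($3,062,500) is divided at the children's generation into 5 shares of $612,500. Dora and Gustav each take $612,500. The 3 shares of the deceased (Quilla, Callum, and Liesel) are combined into a pool of $1,837,500.
That pool ($1,837,500) is divided at the grandchildren's generation into 7 shares of $262,500. Reuben, Willa, Yevgeni, Cormac, Tobias, and Eira each take $262,500. The remaining share for the deceased Niko ($262,500) is carried to the next generation.
That pool ($262,500) is divided at the great-grandchildren's generation equally among Gabor, Hamish, and Osric: $87,500 each.

Yevgeni receives 3/56 of the estate.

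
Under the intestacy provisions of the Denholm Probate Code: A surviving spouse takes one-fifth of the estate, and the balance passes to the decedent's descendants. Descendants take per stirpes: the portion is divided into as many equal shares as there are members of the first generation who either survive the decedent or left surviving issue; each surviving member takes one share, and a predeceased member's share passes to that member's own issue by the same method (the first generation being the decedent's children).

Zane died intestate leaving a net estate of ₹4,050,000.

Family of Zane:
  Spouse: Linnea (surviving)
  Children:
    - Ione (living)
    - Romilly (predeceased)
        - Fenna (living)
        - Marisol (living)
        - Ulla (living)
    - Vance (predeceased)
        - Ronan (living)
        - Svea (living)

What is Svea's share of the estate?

Linnea takes one-fifth of ₹4,050,000 = ₹810,000. The remaining ₹3,240,000 passes to the descendants.
The descendants' portion (₹3,240,000) is divided into 3 shares of ₹1,080,000: Ione takes ₹1,080,000; Romilly's ₹1,080,000 share passes to Romilly's issue; Vance's ₹1,080,000 share passes to Vance's issue.
Romilly's share (₹1,080,000) is divided into 3 shares of ₹360,000: Fenna, Marisol, and Ulla each take ₹360,000.
Vance's share (₹1,080,000) is divided into 2 shares of ₹540,000: Ronan and Svea each take ₹540,000.

Svea receives ₹540,000.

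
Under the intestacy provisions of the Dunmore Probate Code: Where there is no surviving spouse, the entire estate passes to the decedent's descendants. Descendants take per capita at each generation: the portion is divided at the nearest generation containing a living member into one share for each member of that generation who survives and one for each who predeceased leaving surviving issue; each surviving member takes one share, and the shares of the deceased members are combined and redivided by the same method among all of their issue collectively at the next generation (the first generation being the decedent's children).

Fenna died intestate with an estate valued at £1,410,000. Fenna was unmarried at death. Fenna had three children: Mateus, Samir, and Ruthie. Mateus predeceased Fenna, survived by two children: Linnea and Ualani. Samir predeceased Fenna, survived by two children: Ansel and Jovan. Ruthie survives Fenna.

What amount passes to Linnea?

Linnea receives £235,000.

The entire £1,410,000 passes to the descendants.
That amount (£1,410,000) is divided at the children's generation into 3 shares of £470,000. Ruthie takes £470,000. The 2 shares of the deceased (Mateus and Samir) are combined into a pool of £940,000.
That pool (£940,000) is divided at the grandchildren's generation equally among Linnea, Ualani, Ansel, and Jovan: £235,000 each.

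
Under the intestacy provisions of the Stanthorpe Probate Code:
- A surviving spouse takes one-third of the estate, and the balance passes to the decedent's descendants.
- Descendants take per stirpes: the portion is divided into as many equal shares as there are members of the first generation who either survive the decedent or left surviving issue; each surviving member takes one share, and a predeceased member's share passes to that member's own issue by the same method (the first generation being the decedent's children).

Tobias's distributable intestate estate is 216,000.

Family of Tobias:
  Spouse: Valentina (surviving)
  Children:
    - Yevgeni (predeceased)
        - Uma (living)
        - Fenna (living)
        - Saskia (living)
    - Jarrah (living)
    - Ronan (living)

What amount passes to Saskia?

Valentina takes one-third of 216,000 = 72,000. The remaining 144,000 passes to the descendants.
The descendants' portion (144,000) is divided into 3 shares of 48,000: Jarrah and Ronan each take 48,000; Yevgeni's 48,000 share passes to Yevgeni's issue.
Yevgeni's share (48,000) is divided into 3 shares of 16,000: Uma, Fenna, and Saskia each take 16,000.

Saskia receives 16,000.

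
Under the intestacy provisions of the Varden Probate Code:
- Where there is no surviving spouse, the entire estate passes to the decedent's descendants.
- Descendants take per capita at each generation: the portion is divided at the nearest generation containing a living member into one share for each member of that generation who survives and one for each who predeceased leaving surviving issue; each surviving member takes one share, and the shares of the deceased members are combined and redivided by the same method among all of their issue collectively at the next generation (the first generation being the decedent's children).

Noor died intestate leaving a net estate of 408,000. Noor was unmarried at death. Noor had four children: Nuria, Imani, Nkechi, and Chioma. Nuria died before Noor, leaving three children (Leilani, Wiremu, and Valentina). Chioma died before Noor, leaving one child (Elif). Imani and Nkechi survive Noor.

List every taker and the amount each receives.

The entire 408,000 passes to the descendants.
That amount (408,000) is divided at the children's generation into 4 shares of 102,000. Imani and Nkechi each take 102,000. The 2 shares of the deceased (Nuria and Chioma) are combined into a pool of 204,000.
That pool (204,000) is divided at the grandchildren's generation equally among Leilani, Wiremu, Valentina, and Elif: 51,000 each.

Leilani: 51,000; Wiremu: 51,000; Valentina: 51,000; Imani: 102,000; Nkechi: 102,000; Elif: 51,000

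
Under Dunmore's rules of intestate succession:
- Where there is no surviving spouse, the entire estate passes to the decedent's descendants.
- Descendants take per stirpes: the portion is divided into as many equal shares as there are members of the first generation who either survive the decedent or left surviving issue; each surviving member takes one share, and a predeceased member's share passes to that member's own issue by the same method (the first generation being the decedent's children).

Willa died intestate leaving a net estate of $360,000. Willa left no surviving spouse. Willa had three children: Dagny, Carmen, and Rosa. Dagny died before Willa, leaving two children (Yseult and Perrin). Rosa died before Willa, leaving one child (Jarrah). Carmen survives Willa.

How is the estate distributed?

Yseult: $60,000; Perrin: $60,000; Carmen: $120,000; Jarrah: $120,000

The entire $360,000 passes to the descendants.
That amount ($360,000) is divided into 3 shares of $120,000: Carmen takes $120,000; Dagny's $120,000 share passes to Dagny's issue; Rosa's $120,000 share passes to Rosa's issue.
Dagny's share ($120,000) is divided into 2 shares of $60,000: Yseult and Perrin each take $60,000.
Rosa's share ($120,000) passes entirely to Jarrah.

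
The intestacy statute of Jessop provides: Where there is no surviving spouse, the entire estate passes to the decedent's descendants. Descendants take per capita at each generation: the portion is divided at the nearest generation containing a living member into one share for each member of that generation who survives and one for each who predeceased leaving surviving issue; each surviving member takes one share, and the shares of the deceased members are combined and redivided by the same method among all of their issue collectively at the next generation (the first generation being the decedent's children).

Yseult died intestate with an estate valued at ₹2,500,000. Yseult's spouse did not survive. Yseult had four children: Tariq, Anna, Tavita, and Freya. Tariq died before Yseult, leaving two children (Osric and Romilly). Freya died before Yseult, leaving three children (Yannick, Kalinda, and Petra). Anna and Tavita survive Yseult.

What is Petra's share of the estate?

Petra receives ₹250,000.

The entire ₹2,500,000 passes to the descendants.
That amount (₹2,500,000) is divided at the children's generation into 4 shares of ₹625,000. Anna and Tavita each take ₹625,000. The 2 shares of the deceased (Tariq and Freya) are combined into a pool of ₹1,250,000.
That pool (₹1,250,000) is divided at the grandchildren's generation equally among Osric, Romilly, Yannick, Kalinda, and Petra: ₹250,000 each.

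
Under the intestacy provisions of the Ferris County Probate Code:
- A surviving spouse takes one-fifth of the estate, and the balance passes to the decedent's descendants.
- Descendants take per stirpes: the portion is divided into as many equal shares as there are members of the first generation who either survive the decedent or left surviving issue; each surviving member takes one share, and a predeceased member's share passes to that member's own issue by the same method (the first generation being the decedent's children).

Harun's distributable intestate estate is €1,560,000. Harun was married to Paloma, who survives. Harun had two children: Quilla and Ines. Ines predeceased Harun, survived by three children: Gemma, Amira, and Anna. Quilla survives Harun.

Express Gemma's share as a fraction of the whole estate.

Gemma receives 2/15 of the estate.

Paloma takes one-fifth of €1,560,000 = €312,000. The remaining €1,248,000 passes to the descendants.
The descendants' portion (€1,248,000) is divided into 2 shares of €624,000: Quilla takes €624,000; Ines's €624,000 share passes to Ines's issue.
Ines's share (€624,000) is divided into 3 shares of €208,000: Gemma, Amira, and Anna each take €208,000.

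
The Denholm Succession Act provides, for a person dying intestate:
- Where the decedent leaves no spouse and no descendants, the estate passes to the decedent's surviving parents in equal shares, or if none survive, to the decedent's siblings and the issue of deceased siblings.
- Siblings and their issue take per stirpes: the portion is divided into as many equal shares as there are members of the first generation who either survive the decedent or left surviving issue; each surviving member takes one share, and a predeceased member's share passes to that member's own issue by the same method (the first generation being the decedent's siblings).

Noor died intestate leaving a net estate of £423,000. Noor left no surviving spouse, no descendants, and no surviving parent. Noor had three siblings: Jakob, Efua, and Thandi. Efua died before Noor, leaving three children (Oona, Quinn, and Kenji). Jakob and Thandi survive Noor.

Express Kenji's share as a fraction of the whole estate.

The entire £423,000 passes to the siblings and their issue.
That amount (£423,000) is divided into 3 shares of £141,000: Jakob and Thandi each take £141,000; Efua's £141,000 share passes to Efua's issue.
Efua's share (£141,000) is divided into 3 shares of £47,000: Oona, Quinn, and Kenji each take £47,000.

Kenji receives 1/9 of the estate.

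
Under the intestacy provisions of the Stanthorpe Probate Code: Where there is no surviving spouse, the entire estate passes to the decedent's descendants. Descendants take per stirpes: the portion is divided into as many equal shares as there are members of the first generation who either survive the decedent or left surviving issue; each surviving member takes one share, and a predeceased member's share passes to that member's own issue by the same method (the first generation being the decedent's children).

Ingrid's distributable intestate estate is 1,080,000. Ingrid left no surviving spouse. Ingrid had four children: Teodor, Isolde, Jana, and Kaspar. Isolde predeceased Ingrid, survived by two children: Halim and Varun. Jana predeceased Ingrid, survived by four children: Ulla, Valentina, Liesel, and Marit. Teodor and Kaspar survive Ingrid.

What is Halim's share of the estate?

The entire 1,080,000 passes to the descendants.
That amount (1,080,000) is divided into 4 shares of 270,000: Teodor and Kaspar each take 270,000; Isolde's 270,000 share passes to Isolde's issue; Jana's 270,000 share passes to Jana's issue.
Isolde's share (270,000) is divided into 2 shares of 135,000: Halim and Varun each take 135,000.
Jana's share (270,000) is divided into 4 shares of 67,500: Ulla, Valentina, Liesel, and Marit each take 67,500.

Halim receives 135,000.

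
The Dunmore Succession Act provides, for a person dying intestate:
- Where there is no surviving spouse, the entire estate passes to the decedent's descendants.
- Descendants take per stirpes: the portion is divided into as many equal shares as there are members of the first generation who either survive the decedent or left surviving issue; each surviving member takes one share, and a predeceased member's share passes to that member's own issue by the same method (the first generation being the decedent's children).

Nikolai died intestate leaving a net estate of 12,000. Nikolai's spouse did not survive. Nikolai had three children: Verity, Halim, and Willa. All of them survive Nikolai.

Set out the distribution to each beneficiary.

The entire 12,000 passes to the descendants.
That amount (12,000) is divided into 3 shares of 4,000: Verity, Halim, and Willa each take 4,000.

Verity: 4,000; Halim: 4,000; Willa: 4,000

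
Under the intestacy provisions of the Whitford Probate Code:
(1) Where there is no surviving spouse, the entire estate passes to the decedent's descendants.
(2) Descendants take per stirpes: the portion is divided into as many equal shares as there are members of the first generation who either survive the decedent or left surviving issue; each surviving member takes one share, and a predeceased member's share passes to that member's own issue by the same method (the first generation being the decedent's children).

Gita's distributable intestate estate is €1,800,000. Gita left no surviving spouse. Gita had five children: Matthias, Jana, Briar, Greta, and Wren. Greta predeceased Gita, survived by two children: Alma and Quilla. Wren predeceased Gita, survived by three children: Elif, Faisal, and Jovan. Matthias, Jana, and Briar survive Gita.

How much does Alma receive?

Alma receives €180,000.

The entire €1,800,000 passes to the descendants.
That amount (€1,800,000) is divided into 5 shares of €360,000: Matthias, Jana, and Briar each take €360,000; Greta's €360,000 share passes to Greta's issue; Wren's €360,000 share passes to Wren's issue.
Greta's share (€360,000) is divided into 2 shares of €180,000: Alma and Quilla each take €180,000.
Wren's share (€360,000) is divided into 3 shares of €120,000: Elif, Faisal, and Jovan each take €120,000.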